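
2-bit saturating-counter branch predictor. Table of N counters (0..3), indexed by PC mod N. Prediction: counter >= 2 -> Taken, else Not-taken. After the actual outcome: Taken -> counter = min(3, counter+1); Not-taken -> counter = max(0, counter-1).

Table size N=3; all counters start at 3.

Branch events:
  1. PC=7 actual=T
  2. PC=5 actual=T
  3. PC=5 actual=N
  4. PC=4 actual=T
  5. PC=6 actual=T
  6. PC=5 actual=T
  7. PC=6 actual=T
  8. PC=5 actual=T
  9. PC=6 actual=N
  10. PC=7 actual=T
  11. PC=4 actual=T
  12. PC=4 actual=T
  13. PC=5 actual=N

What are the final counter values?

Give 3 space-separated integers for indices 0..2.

Answer: 2 3 2

Derivation:
Ev 1: PC=7 idx=1 pred=T actual=T -> ctr[1]=3
Ev 2: PC=5 idx=2 pred=T actual=T -> ctr[2]=3
Ev 3: PC=5 idx=2 pred=T actual=N -> ctr[2]=2
Ev 4: PC=4 idx=1 pred=T actual=T -> ctr[1]=3
Ev 5: PC=6 idx=0 pred=T actual=T -> ctr[0]=3
Ev 6: PC=5 idx=2 pred=T actual=T -> ctr[2]=3
Ev 7: PC=6 idx=0 pred=T actual=T -> ctr[0]=3
Ev 8: PC=5 idx=2 pred=T actual=T -> ctr[2]=3
Ev 9: PC=6 idx=0 pred=T actual=N -> ctr[0]=2
Ev 10: PC=7 idx=1 pred=T actual=T -> ctr[1]=3
Ev 11: PC=4 idx=1 pred=T actual=T -> ctr[1]=3
Ev 12: PC=4 idx=1 pred=T actual=T -> ctr[1]=3
Ev 13: PC=5 idx=2 pred=T actual=N -> ctr[2]=2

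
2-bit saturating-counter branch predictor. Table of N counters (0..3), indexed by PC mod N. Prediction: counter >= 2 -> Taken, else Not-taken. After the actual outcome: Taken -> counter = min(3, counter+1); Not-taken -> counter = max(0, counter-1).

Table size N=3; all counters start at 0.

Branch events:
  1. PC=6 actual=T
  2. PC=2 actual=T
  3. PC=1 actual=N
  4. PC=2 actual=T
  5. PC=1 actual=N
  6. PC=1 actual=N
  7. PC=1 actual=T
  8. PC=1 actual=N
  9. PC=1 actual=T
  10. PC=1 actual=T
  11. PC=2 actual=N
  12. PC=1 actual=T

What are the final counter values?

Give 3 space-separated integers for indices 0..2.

Answer: 1 3 1

Derivation:
Ev 1: PC=6 idx=0 pred=N actual=T -> ctr[0]=1
Ev 2: PC=2 idx=2 pred=N actual=T -> ctr[2]=1
Ev 3: PC=1 idx=1 pred=N actual=N -> ctr[1]=0
Ev 4: PC=2 idx=2 pred=N actual=T -> ctr[2]=2
Ev 5: PC=1 idx=1 pred=N actual=N -> ctr[1]=0
Ev 6: PC=1 idx=1 pred=N actual=N -> ctr[1]=0
Ev 7: PC=1 idx=1 pred=N actual=T -> ctr[1]=1
Ev 8: PC=1 idx=1 pred=N actual=N -> ctr[1]=0
Ev 9: PC=1 idx=1 pred=N actual=T -> ctr[1]=1
Ev 10: PC=1 idx=1 pred=N actual=T -> ctr[1]=2
Ev 11: PC=2 idx=2 pred=T actual=N -> ctr[2]=1
Ev 12: PC=1 idx=1 pred=T actual=T -> ctr[1]=3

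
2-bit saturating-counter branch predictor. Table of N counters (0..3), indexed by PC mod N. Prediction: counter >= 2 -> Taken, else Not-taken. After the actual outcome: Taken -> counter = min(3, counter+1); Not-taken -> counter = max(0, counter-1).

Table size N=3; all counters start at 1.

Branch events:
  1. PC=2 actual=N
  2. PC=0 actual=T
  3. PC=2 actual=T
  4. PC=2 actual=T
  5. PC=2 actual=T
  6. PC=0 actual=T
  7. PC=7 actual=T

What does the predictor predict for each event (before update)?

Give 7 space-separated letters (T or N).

Answer: N N N N T T N

Derivation:
Ev 1: PC=2 idx=2 pred=N actual=N -> ctr[2]=0
Ev 2: PC=0 idx=0 pred=N actual=T -> ctr[0]=2
Ev 3: PC=2 idx=2 pred=N actual=T -> ctr[2]=1
Ev 4: PC=2 idx=2 pred=N actual=T -> ctr[2]=2
Ev 5: PC=2 idx=2 pred=T actual=T -> ctr[2]=3
Ev 6: PC=0 idx=0 pred=T actual=T -> ctr[0]=3
Ev 7: PC=7 idx=1 pred=N actual=T -> ctr[1]=2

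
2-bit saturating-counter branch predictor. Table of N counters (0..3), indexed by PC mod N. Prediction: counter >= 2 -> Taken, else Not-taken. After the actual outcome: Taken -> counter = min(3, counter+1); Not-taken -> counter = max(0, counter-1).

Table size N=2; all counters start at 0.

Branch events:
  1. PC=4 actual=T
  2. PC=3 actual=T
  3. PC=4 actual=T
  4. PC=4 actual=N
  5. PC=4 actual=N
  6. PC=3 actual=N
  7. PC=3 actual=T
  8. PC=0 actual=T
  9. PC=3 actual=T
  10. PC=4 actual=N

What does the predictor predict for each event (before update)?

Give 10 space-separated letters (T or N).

Ev 1: PC=4 idx=0 pred=N actual=T -> ctr[0]=1
Ev 2: PC=3 idx=1 pred=N actual=T -> ctr[1]=1
Ev 3: PC=4 idx=0 pred=N actual=T -> ctr[0]=2
Ev 4: PC=4 idx=0 pred=T actual=N -> ctr[0]=1
Ev 5: PC=4 idx=0 pred=N actual=N -> ctr[0]=0
Ev 6: PC=3 idx=1 pred=N actual=N -> ctr[1]=0
Ev 7: PC=3 idx=1 pred=N actual=T -> ctr[1]=1
Ev 8: PC=0 idx=0 pred=N actual=T -> ctr[0]=1
Ev 9: PC=3 idx=1 pred=N actual=T -> ctr[1]=2
Ev 10: PC=4 idx=0 pred=N actual=N -> ctr[0]=0

Answer: N N N T N N N N N N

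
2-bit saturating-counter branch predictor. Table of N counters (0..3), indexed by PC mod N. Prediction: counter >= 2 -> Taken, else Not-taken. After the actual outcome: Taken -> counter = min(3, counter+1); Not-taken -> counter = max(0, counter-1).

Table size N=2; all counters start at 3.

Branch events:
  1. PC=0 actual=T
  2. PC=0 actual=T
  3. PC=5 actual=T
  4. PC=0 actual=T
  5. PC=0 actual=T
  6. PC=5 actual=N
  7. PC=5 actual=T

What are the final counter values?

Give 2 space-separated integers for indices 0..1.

Ev 1: PC=0 idx=0 pred=T actual=T -> ctr[0]=3
Ev 2: PC=0 idx=0 pred=T actual=T -> ctr[0]=3
Ev 3: PC=5 idx=1 pred=T actual=T -> ctr[1]=3
Ev 4: PC=0 idx=0 pred=T actual=T -> ctr[0]=3
Ev 5: PC=0 idx=0 pred=T actual=T -> ctr[0]=3
Ev 6: PC=5 idx=1 pred=T actual=N -> ctr[1]=2
Ev 7: PC=5 idx=1 pred=T actual=T -> ctr[1]=3

Answer: 3 3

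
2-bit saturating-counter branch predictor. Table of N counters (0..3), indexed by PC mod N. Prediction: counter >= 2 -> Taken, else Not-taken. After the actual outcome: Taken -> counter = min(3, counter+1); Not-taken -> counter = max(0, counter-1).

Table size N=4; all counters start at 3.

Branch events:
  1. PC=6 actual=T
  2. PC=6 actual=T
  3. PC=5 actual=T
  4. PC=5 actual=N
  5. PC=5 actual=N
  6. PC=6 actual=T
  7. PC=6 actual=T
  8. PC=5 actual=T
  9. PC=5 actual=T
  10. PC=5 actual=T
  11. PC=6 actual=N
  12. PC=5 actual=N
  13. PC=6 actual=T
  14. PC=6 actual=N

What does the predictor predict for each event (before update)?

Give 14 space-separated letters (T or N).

Ev 1: PC=6 idx=2 pred=T actual=T -> ctr[2]=3
Ev 2: PC=6 idx=2 pred=T actual=T -> ctr[2]=3
Ev 3: PC=5 idx=1 pred=T actual=T -> ctr[1]=3
Ev 4: PC=5 idx=1 pred=T actual=N -> ctr[1]=2
Ev 5: PC=5 idx=1 pred=T actual=N -> ctr[1]=1
Ev 6: PC=6 idx=2 pred=T actual=T -> ctr[2]=3
Ev 7: PC=6 idx=2 pred=T actual=T -> ctr[2]=3
Ev 8: PC=5 idx=1 pred=N actual=T -> ctr[1]=2
Ev 9: PC=5 idx=1 pred=T actual=T -> ctr[1]=3
Ev 10: PC=5 idx=1 pred=T actual=T -> ctr[1]=3
Ev 11: PC=6 idx=2 pred=T actual=N -> ctr[2]=2
Ev 12: PC=5 idx=1 pred=T actual=N -> ctr[1]=2
Ev 13: PC=6 idx=2 pred=T actual=T -> ctr[2]=3
Ev 14: PC=6 idx=2 pred=T actual=N -> ctr[2]=2

Answer: T T T T T T T N T T T T T T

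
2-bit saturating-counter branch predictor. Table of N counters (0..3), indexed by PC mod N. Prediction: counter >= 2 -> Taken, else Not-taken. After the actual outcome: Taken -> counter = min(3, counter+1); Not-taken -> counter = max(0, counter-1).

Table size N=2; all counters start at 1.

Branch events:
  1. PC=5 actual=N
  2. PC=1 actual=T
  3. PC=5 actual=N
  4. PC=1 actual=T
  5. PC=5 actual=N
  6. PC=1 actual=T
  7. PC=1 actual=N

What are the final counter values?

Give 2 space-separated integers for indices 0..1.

Answer: 1 0

Derivation:
Ev 1: PC=5 idx=1 pred=N actual=N -> ctr[1]=0
Ev 2: PC=1 idx=1 pred=N actual=T -> ctr[1]=1
Ev 3: PC=5 idx=1 pred=N actual=N -> ctr[1]=0
Ev 4: PC=1 idx=1 pred=N actual=T -> ctr[1]=1
Ev 5: PC=5 idx=1 pred=N actual=N -> ctr[1]=0
Ev 6: PC=1 idx=1 pred=N actual=T -> ctr[1]=1
Ev 7: PC=1 idx=1 pred=N actual=N -> ctr[1]=0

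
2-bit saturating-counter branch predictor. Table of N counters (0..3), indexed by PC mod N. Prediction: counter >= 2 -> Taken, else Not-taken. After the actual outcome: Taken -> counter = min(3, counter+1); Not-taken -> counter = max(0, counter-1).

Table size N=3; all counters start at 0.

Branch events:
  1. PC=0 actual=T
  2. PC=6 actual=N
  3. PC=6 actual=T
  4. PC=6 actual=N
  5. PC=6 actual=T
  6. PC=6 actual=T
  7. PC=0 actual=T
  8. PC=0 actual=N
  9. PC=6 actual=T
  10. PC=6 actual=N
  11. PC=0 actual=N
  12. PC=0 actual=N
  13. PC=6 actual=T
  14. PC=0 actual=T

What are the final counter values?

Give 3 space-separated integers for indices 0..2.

Ev 1: PC=0 idx=0 pred=N actual=T -> ctr[0]=1
Ev 2: PC=6 idx=0 pred=N actual=N -> ctr[0]=0
Ev 3: PC=6 idx=0 pred=N actual=T -> ctr[0]=1
Ev 4: PC=6 idx=0 pred=N actual=N -> ctr[0]=0
Ev 5: PC=6 idx=0 pred=N actual=T -> ctr[0]=1
Ev 6: PC=6 idx=0 pred=N actual=T -> ctr[0]=2
Ev 7: PC=0 idx=0 pred=T actual=T -> ctr[0]=3
Ev 8: PC=0 idx=0 pred=T actual=N -> ctr[0]=2
Ev 9: PC=6 idx=0 pred=T actual=T -> ctr[0]=3
Ev 10: PC=6 idx=0 pred=T actual=N -> ctr[0]=2
Ev 11: PC=0 idx=0 pred=T actual=N -> ctr[0]=1
Ev 12: PC=0 idx=0 pred=N actual=N -> ctr[0]=0
Ev 13: PC=6 idx=0 pred=N actual=T -> ctr[0]=1
Ev 14: PC=0 idx=0 pred=N actual=T -> ctr[0]=2

Answer: 2 0 0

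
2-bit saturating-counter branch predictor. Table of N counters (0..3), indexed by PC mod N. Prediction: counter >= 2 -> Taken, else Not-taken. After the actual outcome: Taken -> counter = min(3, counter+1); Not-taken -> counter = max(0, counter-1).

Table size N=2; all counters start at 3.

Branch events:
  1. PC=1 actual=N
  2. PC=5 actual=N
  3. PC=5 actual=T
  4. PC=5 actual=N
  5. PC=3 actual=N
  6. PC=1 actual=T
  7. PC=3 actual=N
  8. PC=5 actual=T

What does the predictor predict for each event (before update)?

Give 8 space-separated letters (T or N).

Ev 1: PC=1 idx=1 pred=T actual=N -> ctr[1]=2
Ev 2: PC=5 idx=1 pred=T actual=N -> ctr[1]=1
Ev 3: PC=5 idx=1 pred=N actual=T -> ctr[1]=2
Ev 4: PC=5 idx=1 pred=T actual=N -> ctr[1]=1
Ev 5: PC=3 idx=1 pred=N actual=N -> ctr[1]=0
Ev 6: PC=1 idx=1 pred=N actual=T -> ctr[1]=1
Ev 7: PC=3 idx=1 pred=N actual=N -> ctr[1]=0
Ev 8: PC=5 idx=1 pred=N actual=T -> ctr[1]=1

Answer: T T N T N N N N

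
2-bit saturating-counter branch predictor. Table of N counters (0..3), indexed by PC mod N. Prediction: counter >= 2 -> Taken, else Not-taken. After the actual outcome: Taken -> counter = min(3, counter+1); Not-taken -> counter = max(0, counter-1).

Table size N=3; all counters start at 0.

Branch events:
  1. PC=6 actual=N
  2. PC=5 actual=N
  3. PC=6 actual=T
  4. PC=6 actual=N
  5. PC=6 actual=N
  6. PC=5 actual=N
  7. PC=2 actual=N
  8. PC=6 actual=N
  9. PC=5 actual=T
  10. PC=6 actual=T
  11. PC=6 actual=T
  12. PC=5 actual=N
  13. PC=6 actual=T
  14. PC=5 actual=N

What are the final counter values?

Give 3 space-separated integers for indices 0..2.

Ev 1: PC=6 idx=0 pred=N actual=N -> ctr[0]=0
Ev 2: PC=5 idx=2 pred=N actual=N -> ctr[2]=0
Ev 3: PC=6 idx=0 pred=N actual=T -> ctr[0]=1
Ev 4: PC=6 idx=0 pred=N actual=N -> ctr[0]=0
Ev 5: PC=6 idx=0 pred=N actual=N -> ctr[0]=0
Ev 6: PC=5 idx=2 pred=N actual=N -> ctr[2]=0
Ev 7: PC=2 idx=2 pred=N actual=N -> ctr[2]=0
Ev 8: PC=6 idx=0 pred=N actual=N -> ctr[0]=0
Ev 9: PC=5 idx=2 pred=N actual=T -> ctr[2]=1
Ev 10: PC=6 idx=0 pred=N actual=T -> ctr[0]=1
Ev 11: PC=6 idx=0 pred=N actual=T -> ctr[0]=2
Ev 12: PC=5 idx=2 pred=N actual=N -> ctr[2]=0
Ev 13: PC=6 idx=0 pred=T actual=T -> ctr[0]=3
Ev 14: PC=5 idx=2 pred=N actual=N -> ctr[2]=0

Answer: 3 0 0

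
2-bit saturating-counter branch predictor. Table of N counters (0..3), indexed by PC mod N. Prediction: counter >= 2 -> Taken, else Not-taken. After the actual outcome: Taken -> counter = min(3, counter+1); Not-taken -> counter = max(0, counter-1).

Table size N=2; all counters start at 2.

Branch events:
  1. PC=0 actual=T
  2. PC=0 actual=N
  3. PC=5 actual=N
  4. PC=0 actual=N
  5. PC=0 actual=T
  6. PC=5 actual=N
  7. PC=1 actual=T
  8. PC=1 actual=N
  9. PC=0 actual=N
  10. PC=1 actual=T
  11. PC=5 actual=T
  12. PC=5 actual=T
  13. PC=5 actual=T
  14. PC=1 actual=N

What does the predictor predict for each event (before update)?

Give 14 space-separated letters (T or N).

Answer: T T T T N N N N T N N T T T

Derivation:
Ev 1: PC=0 idx=0 pred=T actual=T -> ctr[0]=3
Ev 2: PC=0 idx=0 pred=T actual=N -> ctr[0]=2
Ev 3: PC=5 idx=1 pred=T actual=N -> ctr[1]=1
Ev 4: PC=0 idx=0 pred=T actual=N -> ctr[0]=1
Ev 5: PC=0 idx=0 pred=N actual=T -> ctr[0]=2
Ev 6: PC=5 idx=1 pred=N actual=N -> ctr[1]=0
Ev 7: PC=1 idx=1 pred=N actual=T -> ctr[1]=1
Ev 8: PC=1 idx=1 pred=N actual=N -> ctr[1]=0
Ev 9: PC=0 idx=0 pred=T actual=N -> ctr[0]=1
Ev 10: PC=1 idx=1 pred=N actual=T -> ctr[1]=1
Ev 11: PC=5 idx=1 pred=N actual=T -> ctr[1]=2
Ev 12: PC=5 idx=1 pred=T actual=T -> ctr[1]=3
Ev 13: PC=5 idx=1 pred=T actual=T -> ctr[1]=3
Ev 14: PC=1 idx=1 pred=T actual=N -> ctr[1]=2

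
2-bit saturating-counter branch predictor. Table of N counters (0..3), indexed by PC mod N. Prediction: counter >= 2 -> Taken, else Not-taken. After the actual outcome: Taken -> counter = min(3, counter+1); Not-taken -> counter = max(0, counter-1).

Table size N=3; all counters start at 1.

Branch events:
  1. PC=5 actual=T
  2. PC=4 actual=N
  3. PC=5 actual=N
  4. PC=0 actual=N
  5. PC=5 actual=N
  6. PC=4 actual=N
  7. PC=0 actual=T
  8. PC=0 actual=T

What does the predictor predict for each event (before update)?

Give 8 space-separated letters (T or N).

Answer: N N T N N N N N

Derivation:
Ev 1: PC=5 idx=2 pred=N actual=T -> ctr[2]=2
Ev 2: PC=4 idx=1 pred=N actual=N -> ctr[1]=0
Ev 3: PC=5 idx=2 pred=T actual=N -> ctr[2]=1
Ev 4: PC=0 idx=0 pred=N actual=N -> ctr[0]=0
Ev 5: PC=5 idx=2 pred=N actual=N -> ctr[2]=0
Ev 6: PC=4 idx=1 pred=N actual=N -> ctr[1]=0
Ev 7: PC=0 idx=0 pred=N actual=T -> ctr[0]=1
Ev 8: PC=0 idx=0 pred=N actual=T -> ctr[0]=2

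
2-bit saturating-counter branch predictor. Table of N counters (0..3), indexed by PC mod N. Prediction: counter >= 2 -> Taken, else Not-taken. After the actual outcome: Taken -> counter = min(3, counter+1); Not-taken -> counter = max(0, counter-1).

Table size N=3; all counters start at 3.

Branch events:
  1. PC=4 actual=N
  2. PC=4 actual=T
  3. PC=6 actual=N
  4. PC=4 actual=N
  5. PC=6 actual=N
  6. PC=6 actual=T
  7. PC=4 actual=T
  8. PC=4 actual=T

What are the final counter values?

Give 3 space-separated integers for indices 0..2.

Ev 1: PC=4 idx=1 pred=T actual=N -> ctr[1]=2
Ev 2: PC=4 idx=1 pred=T actual=T -> ctr[1]=3
Ev 3: PC=6 idx=0 pred=T actual=N -> ctr[0]=2
Ev 4: PC=4 idx=1 pred=T actual=N -> ctr[1]=2
Ev 5: PC=6 idx=0 pred=T actual=N -> ctr[0]=1
Ev 6: PC=6 idx=0 pred=N actual=T -> ctr[0]=2
Ev 7: PC=4 idx=1 pred=T actual=T -> ctr[1]=3
Ev 8: PC=4 idx=1 pred=T actual=T -> ctr[1]=3

Answer: 2 3 3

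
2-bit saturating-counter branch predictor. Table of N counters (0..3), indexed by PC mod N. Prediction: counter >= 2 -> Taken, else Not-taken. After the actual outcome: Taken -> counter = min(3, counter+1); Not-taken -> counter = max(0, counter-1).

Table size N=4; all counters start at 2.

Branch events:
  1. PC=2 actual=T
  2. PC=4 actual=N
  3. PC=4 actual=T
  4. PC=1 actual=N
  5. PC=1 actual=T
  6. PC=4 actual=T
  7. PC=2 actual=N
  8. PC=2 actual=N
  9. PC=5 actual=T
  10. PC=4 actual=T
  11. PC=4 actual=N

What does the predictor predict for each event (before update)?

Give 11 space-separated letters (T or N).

Answer: T T N T N T T T T T T

Derivation:
Ev 1: PC=2 idx=2 pred=T actual=T -> ctr[2]=3
Ev 2: PC=4 idx=0 pred=T actual=N -> ctr[0]=1
Ev 3: PC=4 idx=0 pred=N actual=T -> ctr[0]=2
Ev 4: PC=1 idx=1 pred=T actual=N -> ctr[1]=1
Ev 5: PC=1 idx=1 pred=N actual=T -> ctr[1]=2
Ev 6: PC=4 idx=0 pred=T actual=T -> ctr[0]=3
Ev 7: PC=2 idx=2 pred=T actual=N -> ctr[2]=2
Ev 8: PC=2 idx=2 pred=T actual=N -> ctr[2]=1
Ev 9: PC=5 idx=1 pred=T actual=T -> ctr[1]=3
Ev 10: PC=4 idx=0 pred=T actual=T -> ctr[0]=3
Ev 11: PC=4 idx=0 pred=T actual=N -> ctr[0]=2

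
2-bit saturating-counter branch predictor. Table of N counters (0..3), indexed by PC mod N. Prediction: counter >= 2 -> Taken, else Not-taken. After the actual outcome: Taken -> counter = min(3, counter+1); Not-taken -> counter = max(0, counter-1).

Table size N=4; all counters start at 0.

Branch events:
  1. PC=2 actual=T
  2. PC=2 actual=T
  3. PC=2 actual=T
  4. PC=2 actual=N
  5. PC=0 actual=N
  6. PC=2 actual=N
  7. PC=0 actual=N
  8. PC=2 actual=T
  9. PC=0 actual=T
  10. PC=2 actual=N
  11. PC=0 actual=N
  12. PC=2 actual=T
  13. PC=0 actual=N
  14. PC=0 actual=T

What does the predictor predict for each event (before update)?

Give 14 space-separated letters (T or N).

Answer: N N T T N T N N N T N N N N

Derivation:
Ev 1: PC=2 idx=2 pred=N actual=T -> ctr[2]=1
Ev 2: PC=2 idx=2 pred=N actual=T -> ctr[2]=2
Ev 3: PC=2 idx=2 pred=T actual=T -> ctr[2]=3
Ev 4: PC=2 idx=2 pred=T actual=N -> ctr[2]=2
Ev 5: PC=0 idx=0 pred=N actual=N -> ctr[0]=0
Ev 6: PC=2 idx=2 pred=T actual=N -> ctr[2]=1
Ev 7: PC=0 idx=0 pred=N actual=N -> ctr[0]=0
Ev 8: PC=2 idx=2 pred=N actual=T -> ctr[2]=2
Ev 9: PC=0 idx=0 pred=N actual=T -> ctr[0]=1
Ev 10: PC=2 idx=2 pred=T actual=N -> ctr[2]=1
Ev 11: PC=0 idx=0 pred=N actual=N -> ctr[0]=0
Ev 12: PC=2 idx=2 pred=N actual=T -> ctr[2]=2
Ev 13: PC=0 idx=0 pred=N actual=N -> ctr[0]=0
Ev 14: PC=0 idx=0 pred=N actual=T -> ctr[0]=1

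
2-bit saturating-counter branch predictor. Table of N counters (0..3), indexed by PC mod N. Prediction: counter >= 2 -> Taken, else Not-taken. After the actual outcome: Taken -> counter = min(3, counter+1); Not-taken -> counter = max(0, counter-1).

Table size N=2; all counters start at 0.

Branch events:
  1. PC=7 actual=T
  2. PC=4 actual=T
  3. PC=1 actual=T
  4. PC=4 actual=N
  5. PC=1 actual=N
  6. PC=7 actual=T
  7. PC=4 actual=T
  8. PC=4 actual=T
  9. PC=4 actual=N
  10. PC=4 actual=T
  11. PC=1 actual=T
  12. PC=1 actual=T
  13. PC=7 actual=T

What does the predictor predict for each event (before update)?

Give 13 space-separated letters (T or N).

Ev 1: PC=7 idx=1 pred=N actual=T -> ctr[1]=1
Ev 2: PC=4 idx=0 pred=N actual=T -> ctr[0]=1
Ev 3: PC=1 idx=1 pred=N actual=T -> ctr[1]=2
Ev 4: PC=4 idx=0 pred=N actual=N -> ctr[0]=0
Ev 5: PC=1 idx=1 pred=T actual=N -> ctr[1]=1
Ev 6: PC=7 idx=1 pred=N actual=T -> ctr[1]=2
Ev 7: PC=4 idx=0 pred=N actual=T -> ctr[0]=1
Ev 8: PC=4 idx=0 pred=N actual=T -> ctr[0]=2
Ev 9: PC=4 idx=0 pred=T actual=N -> ctr[0]=1
Ev 10: PC=4 idx=0 pred=N actual=T -> ctr[0]=2
Ev 11: PC=1 idx=1 pred=T actual=T -> ctr[1]=3
Ev 12: PC=1 idx=1 pred=T actual=T -> ctr[1]=3
Ev 13: PC=7 idx=1 pred=T actual=T -> ctr[1]=3

Answer: N N N N T N N N T N T T T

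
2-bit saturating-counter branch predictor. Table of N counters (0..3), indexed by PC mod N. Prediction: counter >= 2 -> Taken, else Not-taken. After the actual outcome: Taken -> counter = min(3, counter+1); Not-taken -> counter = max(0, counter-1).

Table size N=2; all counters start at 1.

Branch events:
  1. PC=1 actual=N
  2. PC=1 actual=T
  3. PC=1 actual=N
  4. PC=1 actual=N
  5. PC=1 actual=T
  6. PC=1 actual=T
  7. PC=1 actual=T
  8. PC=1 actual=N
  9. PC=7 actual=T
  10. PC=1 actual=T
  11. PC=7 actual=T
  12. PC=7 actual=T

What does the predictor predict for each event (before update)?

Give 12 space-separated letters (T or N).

Answer: N N N N N N T T T T T T

Derivation:
Ev 1: PC=1 idx=1 pred=N actual=N -> ctr[1]=0
Ev 2: PC=1 idx=1 pred=N actual=T -> ctr[1]=1
Ev 3: PC=1 idx=1 pred=N actual=N -> ctr[1]=0
Ev 4: PC=1 idx=1 pred=N actual=N -> ctr[1]=0
Ev 5: PC=1 idx=1 pred=N actual=T -> ctr[1]=1
Ev 6: PC=1 idx=1 pred=N actual=T -> ctr[1]=2
Ev 7: PC=1 idx=1 pred=T actual=T -> ctr[1]=3
Ev 8: PC=1 idx=1 pred=T actual=N -> ctr[1]=2
Ev 9: PC=7 idx=1 pred=T actual=T -> ctr[1]=3
Ev 10: PC=1 idx=1 pred=T actual=T -> ctr[1]=3
Ev 11: PC=7 idx=1 pred=T actual=T -> ctr[1]=3
Ev 12: PC=7 idx=1 pred=T actual=T -> ctr[1]=3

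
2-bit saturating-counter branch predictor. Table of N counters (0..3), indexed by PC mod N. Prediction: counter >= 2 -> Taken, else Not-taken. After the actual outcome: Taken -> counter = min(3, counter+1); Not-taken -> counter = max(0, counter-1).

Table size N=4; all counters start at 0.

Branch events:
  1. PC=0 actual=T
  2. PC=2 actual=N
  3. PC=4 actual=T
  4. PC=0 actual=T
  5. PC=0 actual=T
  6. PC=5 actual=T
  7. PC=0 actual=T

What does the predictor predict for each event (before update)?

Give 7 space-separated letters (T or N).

Answer: N N N T T N T

Derivation:
Ev 1: PC=0 idx=0 pred=N actual=T -> ctr[0]=1
Ev 2: PC=2 idx=2 pred=N actual=N -> ctr[2]=0
Ev 3: PC=4 idx=0 pred=N actual=T -> ctr[0]=2
Ev 4: PC=0 idx=0 pred=T actual=T -> ctr[0]=3
Ev 5: PC=0 idx=0 pred=T actual=T -> ctr[0]=3
Ev 6: PC=5 idx=1 pred=N actual=T -> ctr[1]=1
Ev 7: PC=0 idx=0 pred=T actual=T -> ctr[0]=3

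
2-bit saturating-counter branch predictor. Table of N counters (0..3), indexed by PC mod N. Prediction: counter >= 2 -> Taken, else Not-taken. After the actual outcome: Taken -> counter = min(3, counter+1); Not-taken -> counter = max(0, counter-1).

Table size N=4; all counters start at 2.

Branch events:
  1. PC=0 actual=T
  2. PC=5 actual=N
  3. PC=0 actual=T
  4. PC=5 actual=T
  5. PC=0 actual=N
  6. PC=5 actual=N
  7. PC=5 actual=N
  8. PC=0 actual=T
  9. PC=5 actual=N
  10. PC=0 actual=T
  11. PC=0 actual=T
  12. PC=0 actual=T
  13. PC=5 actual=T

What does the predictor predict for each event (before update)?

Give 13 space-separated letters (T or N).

Ev 1: PC=0 idx=0 pred=T actual=T -> ctr[0]=3
Ev 2: PC=5 idx=1 pred=T actual=N -> ctr[1]=1
Ev 3: PC=0 idx=0 pred=T actual=T -> ctr[0]=3
Ev 4: PC=5 idx=1 pred=N actual=T -> ctr[1]=2
Ev 5: PC=0 idx=0 pred=T actual=N -> ctr[0]=2
Ev 6: PC=5 idx=1 pred=T actual=N -> ctr[1]=1
Ev 7: PC=5 idx=1 pred=N actual=N -> ctr[1]=0
Ev 8: PC=0 idx=0 pred=T actual=T -> ctr[0]=3
Ev 9: PC=5 idx=1 pred=N actual=N -> ctr[1]=0
Ev 10: PC=0 idx=0 pred=T actual=T -> ctr[0]=3
Ev 11: PC=0 idx=0 pred=T actual=T -> ctr[0]=3
Ev 12: PC=0 idx=0 pred=T actual=T -> ctr[0]=3
Ev 13: PC=5 idx=1 pred=N actual=T -> ctr[1]=1

Answer: T T T N T T N T N T T T N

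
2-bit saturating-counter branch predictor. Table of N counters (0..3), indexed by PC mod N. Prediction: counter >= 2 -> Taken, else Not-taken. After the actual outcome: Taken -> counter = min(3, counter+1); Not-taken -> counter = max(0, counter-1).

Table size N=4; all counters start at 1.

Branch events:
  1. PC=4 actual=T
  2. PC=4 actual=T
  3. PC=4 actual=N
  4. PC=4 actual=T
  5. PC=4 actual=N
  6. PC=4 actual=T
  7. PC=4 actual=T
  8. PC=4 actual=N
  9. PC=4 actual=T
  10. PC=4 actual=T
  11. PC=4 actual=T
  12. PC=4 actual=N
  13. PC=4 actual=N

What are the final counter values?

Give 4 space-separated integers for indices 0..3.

Answer: 1 1 1 1

Derivation:
Ev 1: PC=4 idx=0 pred=N actual=T -> ctr[0]=2
Ev 2: PC=4 idx=0 pred=T actual=T -> ctr[0]=3
Ev 3: PC=4 idx=0 pred=T actual=N -> ctr[0]=2
Ev 4: PC=4 idx=0 pred=T actual=T -> ctr[0]=3
Ev 5: PC=4 idx=0 pred=T actual=N -> ctr[0]=2
Ev 6: PC=4 idx=0 pred=T actual=T -> ctr[0]=3
Ev 7: PC=4 idx=0 pred=T actual=T -> ctr[0]=3
Ev 8: PC=4 idx=0 pred=T actual=N -> ctr[0]=2
Ev 9: PC=4 idx=0 pred=T actual=T -> ctr[0]=3
Ev 10: PC=4 idx=0 pred=T actual=T -> ctr[0]=3
Ev 11: PC=4 idx=0 pred=T actual=T -> ctr[0]=3
Ev 12: PC=4 idx=0 pred=T actual=N -> ctr[0]=2
Ev 13: PC=4 idx=0 pred=T actual=N -> ctr[0]=1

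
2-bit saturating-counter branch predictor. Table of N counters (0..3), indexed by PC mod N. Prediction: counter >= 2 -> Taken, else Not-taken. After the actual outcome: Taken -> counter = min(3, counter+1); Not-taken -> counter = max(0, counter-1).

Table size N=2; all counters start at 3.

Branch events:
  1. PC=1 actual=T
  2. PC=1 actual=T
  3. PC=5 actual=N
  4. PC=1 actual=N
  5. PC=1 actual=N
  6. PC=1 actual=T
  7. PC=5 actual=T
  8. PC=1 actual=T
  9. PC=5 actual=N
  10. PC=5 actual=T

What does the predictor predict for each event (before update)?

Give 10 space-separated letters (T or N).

Answer: T T T T N N N T T T

Derivation:
Ev 1: PC=1 idx=1 pred=T actual=T -> ctr[1]=3
Ev 2: PC=1 idx=1 pred=T actual=T -> ctr[1]=3
Ev 3: PC=5 idx=1 pred=T actual=N -> ctr[1]=2
Ev 4: PC=1 idx=1 pred=T actual=N -> ctr[1]=1
Ev 5: PC=1 idx=1 pred=N actual=N -> ctr[1]=0
Ev 6: PC=1 idx=1 pred=N actual=T -> ctr[1]=1
Ev 7: PC=5 idx=1 pred=N actual=T -> ctr[1]=2
Ev 8: PC=1 idx=1 pred=T actual=T -> ctr[1]=3
Ev 9: PC=5 idx=1 pred=T actual=N -> ctr[1]=2
Ev 10: PC=5 idx=1 pred=T actual=T -> ctr[1]=3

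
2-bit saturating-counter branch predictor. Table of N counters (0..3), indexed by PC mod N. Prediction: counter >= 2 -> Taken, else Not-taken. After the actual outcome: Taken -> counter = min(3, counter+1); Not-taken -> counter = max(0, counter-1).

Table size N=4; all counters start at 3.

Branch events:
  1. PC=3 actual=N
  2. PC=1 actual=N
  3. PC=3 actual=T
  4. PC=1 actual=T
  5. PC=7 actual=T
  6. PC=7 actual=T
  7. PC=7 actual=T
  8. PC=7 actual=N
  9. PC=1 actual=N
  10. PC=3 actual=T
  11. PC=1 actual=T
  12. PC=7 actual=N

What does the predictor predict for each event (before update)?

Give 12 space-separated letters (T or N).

Answer: T T T T T T T T T T T T

Derivation:
Ev 1: PC=3 idx=3 pred=T actual=N -> ctr[3]=2
Ev 2: PC=1 idx=1 pred=T actual=N -> ctr[1]=2
Ev 3: PC=3 idx=3 pred=T actual=T -> ctr[3]=3
Ev 4: PC=1 idx=1 pred=T actual=T -> ctr[1]=3
Ev 5: PC=7 idx=3 pred=T actual=T -> ctr[3]=3
Ev 6: PC=7 idx=3 pred=T actual=T -> ctr[3]=3
Ev 7: PC=7 idx=3 pred=T actual=T -> ctr[3]=3
Ev 8: PC=7 idx=3 pred=T actual=N -> ctr[3]=2
Ev 9: PC=1 idx=1 pred=T actual=N -> ctr[1]=2
Ev 10: PC=3 idx=3 pred=T actual=T -> ctr[3]=3
Ev 11: PC=1 idx=1 pred=T actual=T -> ctr[1]=3
Ev 12: PC=7 idx=3 pred=T actual=N -> ctr[3]=2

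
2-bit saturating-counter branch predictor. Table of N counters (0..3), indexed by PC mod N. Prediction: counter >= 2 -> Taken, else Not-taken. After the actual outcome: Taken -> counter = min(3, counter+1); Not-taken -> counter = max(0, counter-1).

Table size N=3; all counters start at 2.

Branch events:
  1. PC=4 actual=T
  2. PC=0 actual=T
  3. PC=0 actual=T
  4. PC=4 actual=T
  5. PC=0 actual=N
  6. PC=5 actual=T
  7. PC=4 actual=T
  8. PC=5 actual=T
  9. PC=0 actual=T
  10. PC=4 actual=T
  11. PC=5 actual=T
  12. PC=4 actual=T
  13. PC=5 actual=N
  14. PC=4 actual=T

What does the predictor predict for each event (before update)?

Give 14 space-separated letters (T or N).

Ev 1: PC=4 idx=1 pred=T actual=T -> ctr[1]=3
Ev 2: PC=0 idx=0 pred=T actual=T -> ctr[0]=3
Ev 3: PC=0 idx=0 pred=T actual=T -> ctr[0]=3
Ev 4: PC=4 idx=1 pred=T actual=T -> ctr[1]=3
Ev 5: PC=0 idx=0 pred=T actual=N -> ctr[0]=2
Ev 6: PC=5 idx=2 pred=T actual=T -> ctr[2]=3
Ev 7: PC=4 idx=1 pred=T actual=T -> ctr[1]=3
Ev 8: PC=5 idx=2 pred=T actual=T -> ctr[2]=3
Ev 9: PC=0 idx=0 pred=T actual=T -> ctr[0]=3
Ev 10: PC=4 idx=1 pred=T actual=T -> ctr[1]=3
Ev 11: PC=5 idx=2 pred=T actual=T -> ctr[2]=3
Ev 12: PC=4 idx=1 pred=T actual=T -> ctr[1]=3
Ev 13: PC=5 idx=2 pred=T actual=N -> ctr[2]=2
Ev 14: PC=4 idx=1 pred=T actual=T -> ctr[1]=3

Answer: T T T T T T T T T T T T T T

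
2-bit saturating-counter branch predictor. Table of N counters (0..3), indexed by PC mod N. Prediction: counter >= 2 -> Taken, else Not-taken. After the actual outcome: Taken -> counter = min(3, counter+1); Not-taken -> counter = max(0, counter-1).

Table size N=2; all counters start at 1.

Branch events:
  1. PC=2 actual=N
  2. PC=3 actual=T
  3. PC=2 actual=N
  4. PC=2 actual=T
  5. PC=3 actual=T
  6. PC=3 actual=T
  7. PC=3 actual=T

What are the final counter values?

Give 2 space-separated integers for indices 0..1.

Ev 1: PC=2 idx=0 pred=N actual=N -> ctr[0]=0
Ev 2: PC=3 idx=1 pred=N actual=T -> ctr[1]=2
Ev 3: PC=2 idx=0 pred=N actual=N -> ctr[0]=0
Ev 4: PC=2 idx=0 pred=N actual=T -> ctr[0]=1
Ev 5: PC=3 idx=1 pred=T actual=T -> ctr[1]=3
Ev 6: PC=3 idx=1 pred=T actual=T -> ctr[1]=3
Ev 7: PC=3 idx=1 pred=T actual=T -> ctr[1]=3

Answer: 1 3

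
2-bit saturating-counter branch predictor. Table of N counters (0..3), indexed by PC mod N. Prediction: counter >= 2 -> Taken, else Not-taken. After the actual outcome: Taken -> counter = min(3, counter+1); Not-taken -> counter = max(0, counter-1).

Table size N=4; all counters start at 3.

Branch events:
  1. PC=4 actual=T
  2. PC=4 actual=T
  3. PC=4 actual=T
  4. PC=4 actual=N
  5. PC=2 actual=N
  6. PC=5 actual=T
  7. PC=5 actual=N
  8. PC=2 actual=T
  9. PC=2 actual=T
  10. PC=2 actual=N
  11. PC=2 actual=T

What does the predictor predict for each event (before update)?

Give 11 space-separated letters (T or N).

Answer: T T T T T T T T T T T

Derivation:
Ev 1: PC=4 idx=0 pred=T actual=T -> ctr[0]=3
Ev 2: PC=4 idx=0 pred=T actual=T -> ctr[0]=3
Ev 3: PC=4 idx=0 pred=T actual=T -> ctr[0]=3
Ev 4: PC=4 idx=0 pred=T actual=N -> ctr[0]=2
Ev 5: PC=2 idx=2 pred=T actual=N -> ctr[2]=2
Ev 6: PC=5 idx=1 pred=T actual=T -> ctr[1]=3
Ev 7: PC=5 idx=1 pred=T actual=N -> ctr[1]=2
Ev 8: PC=2 idx=2 pred=T actual=T -> ctr[2]=3
Ev 9: PC=2 idx=2 pred=T actual=T -> ctr[2]=3
Ev 10: PC=2 idx=2 pred=T actual=N -> ctr[2]=2
Ev 11: PC=2 idx=2 pred=T actual=T -> ctr[2]=3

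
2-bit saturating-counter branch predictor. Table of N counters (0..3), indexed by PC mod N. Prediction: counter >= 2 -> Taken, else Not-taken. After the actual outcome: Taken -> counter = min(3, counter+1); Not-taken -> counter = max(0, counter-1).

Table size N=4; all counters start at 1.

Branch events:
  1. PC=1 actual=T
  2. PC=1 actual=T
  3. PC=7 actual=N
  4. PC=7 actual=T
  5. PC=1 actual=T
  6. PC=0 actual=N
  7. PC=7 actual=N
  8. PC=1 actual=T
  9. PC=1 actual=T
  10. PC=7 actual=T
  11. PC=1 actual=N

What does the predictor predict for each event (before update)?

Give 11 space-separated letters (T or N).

Answer: N T N N T N N T T N T

Derivation:
Ev 1: PC=1 idx=1 pred=N actual=T -> ctr[1]=2
Ev 2: PC=1 idx=1 pred=T actual=T -> ctr[1]=3
Ev 3: PC=7 idx=3 pred=N actual=N -> ctr[3]=0
Ev 4: PC=7 idx=3 pred=N actual=T -> ctr[3]=1
Ev 5: PC=1 idx=1 pred=T actual=T -> ctr[1]=3
Ev 6: PC=0 idx=0 pred=N actual=N -> ctr[0]=0
Ev 7: PC=7 idx=3 pred=N actual=N -> ctr[3]=0
Ev 8: PC=1 idx=1 pred=T actual=T -> ctr[1]=3
Ev 9: PC=1 idx=1 pred=T actual=T -> ctr[1]=3
Ev 10: PC=7 idx=3 pred=N actual=T -> ctr[3]=1
Ev 11: PC=1 idx=1 pred=T actual=N -> ctr[1]=2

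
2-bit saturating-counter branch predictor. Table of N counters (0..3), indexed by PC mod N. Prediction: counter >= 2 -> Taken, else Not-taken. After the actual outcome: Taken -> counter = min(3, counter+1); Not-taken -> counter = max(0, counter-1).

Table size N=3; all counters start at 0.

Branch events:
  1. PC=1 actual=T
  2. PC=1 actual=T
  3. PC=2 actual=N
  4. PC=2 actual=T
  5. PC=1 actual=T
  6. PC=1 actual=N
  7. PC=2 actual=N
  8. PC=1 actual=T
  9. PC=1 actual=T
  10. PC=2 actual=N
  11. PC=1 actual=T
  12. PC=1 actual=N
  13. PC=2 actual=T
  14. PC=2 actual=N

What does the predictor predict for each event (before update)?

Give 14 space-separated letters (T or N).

Answer: N N N N T T N T T N T T N N

Derivation:
Ev 1: PC=1 idx=1 pred=N actual=T -> ctr[1]=1
Ev 2: PC=1 idx=1 pred=N actual=T -> ctr[1]=2
Ev 3: PC=2 idx=2 pred=N actual=N -> ctr[2]=0
Ev 4: PC=2 idx=2 pred=N actual=T -> ctr[2]=1
Ev 5: PC=1 idx=1 pred=T actual=T -> ctr[1]=3
Ev 6: PC=1 idx=1 pred=T actual=N -> ctr[1]=2
Ev 7: PC=2 idx=2 pred=N actual=N -> ctr[2]=0
Ev 8: PC=1 idx=1 pred=T actual=T -> ctr[1]=3
Ev 9: PC=1 idx=1 pred=T actual=T -> ctr[1]=3
Ev 10: PC=2 idx=2 pred=N actual=N -> ctr[2]=0
Ev 11: PC=1 idx=1 pred=T actual=T -> ctr[1]=3
Ev 12: PC=1 idx=1 pred=T actual=N -> ctr[1]=2
Ev 13: PC=2 idx=2 pred=N actual=T -> ctr[2]=1
Ev 14: PC=2 idx=2 pred=N actual=N -> ctr[2]=0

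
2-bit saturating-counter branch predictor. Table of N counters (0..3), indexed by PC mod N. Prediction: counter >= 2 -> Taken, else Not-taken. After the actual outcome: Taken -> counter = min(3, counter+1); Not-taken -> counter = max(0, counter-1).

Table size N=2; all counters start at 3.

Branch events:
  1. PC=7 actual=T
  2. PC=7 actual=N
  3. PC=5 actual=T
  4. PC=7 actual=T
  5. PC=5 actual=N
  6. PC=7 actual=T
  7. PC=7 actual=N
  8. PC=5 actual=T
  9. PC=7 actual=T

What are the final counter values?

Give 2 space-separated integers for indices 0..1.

Answer: 3 3

Derivation:
Ev 1: PC=7 idx=1 pred=T actual=T -> ctr[1]=3
Ev 2: PC=7 idx=1 pred=T actual=N -> ctr[1]=2
Ev 3: PC=5 idx=1 pred=T actual=T -> ctr[1]=3
Ev 4: PC=7 idx=1 pred=T actual=T -> ctr[1]=3
Ev 5: PC=5 idx=1 pred=T actual=N -> ctr[1]=2
Ev 6: PC=7 idx=1 pred=T actual=T -> ctr[1]=3
Ev 7: PC=7 idx=1 pred=T actual=N -> ctr[1]=2
Ev 8: PC=5 idx=1 pred=T actual=T -> ctr[1]=3
Ev 9: PC=7 idx=1 pred=T actual=T -> ctr[1]=3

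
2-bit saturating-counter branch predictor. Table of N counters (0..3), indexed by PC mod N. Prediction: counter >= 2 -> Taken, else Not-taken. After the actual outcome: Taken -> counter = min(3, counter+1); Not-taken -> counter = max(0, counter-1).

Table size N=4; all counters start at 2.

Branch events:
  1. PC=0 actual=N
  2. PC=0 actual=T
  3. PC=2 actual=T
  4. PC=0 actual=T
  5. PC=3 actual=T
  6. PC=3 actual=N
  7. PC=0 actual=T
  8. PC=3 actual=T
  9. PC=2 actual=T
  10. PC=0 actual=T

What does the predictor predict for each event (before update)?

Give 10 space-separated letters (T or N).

Ev 1: PC=0 idx=0 pred=T actual=N -> ctr[0]=1
Ev 2: PC=0 idx=0 pred=N actual=T -> ctr[0]=2
Ev 3: PC=2 idx=2 pred=T actual=T -> ctr[2]=3
Ev 4: PC=0 idx=0 pred=T actual=T -> ctr[0]=3
Ev 5: PC=3 idx=3 pred=T actual=T -> ctr[3]=3
Ev 6: PC=3 idx=3 pred=T actual=N -> ctr[3]=2
Ev 7: PC=0 idx=0 pred=T actual=T -> ctr[0]=3
Ev 8: PC=3 idx=3 pred=T actual=T -> ctr[3]=3
Ev 9: PC=2 idx=2 pred=T actual=T -> ctr[2]=3
Ev 10: PC=0 idx=0 pred=T actual=T -> ctr[0]=3

Answer: T N T T T T T T T T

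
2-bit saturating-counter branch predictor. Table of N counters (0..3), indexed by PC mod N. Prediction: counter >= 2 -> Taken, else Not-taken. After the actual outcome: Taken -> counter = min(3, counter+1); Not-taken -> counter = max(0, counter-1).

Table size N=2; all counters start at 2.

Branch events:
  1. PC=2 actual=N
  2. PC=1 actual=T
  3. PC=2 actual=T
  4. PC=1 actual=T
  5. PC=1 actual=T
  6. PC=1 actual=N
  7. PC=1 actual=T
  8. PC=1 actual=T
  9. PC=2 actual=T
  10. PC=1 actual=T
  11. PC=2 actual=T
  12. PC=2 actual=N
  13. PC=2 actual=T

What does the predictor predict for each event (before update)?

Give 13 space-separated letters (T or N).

Answer: T T N T T T T T T T T T T

Derivation:
Ev 1: PC=2 idx=0 pred=T actual=N -> ctr[0]=1
Ev 2: PC=1 idx=1 pred=T actual=T -> ctr[1]=3
Ev 3: PC=2 idx=0 pred=N actual=T -> ctr[0]=2
Ev 4: PC=1 idx=1 pred=T actual=T -> ctr[1]=3
Ev 5: PC=1 idx=1 pred=T actual=T -> ctr[1]=3
Ev 6: PC=1 idx=1 pred=T actual=N -> ctr[1]=2
Ev 7: PC=1 idx=1 pred=T actual=T -> ctr[1]=3
Ev 8: PC=1 idx=1 pred=T actual=T -> ctr[1]=3
Ev 9: PC=2 idx=0 pred=T actual=T -> ctr[0]=3
Ev 10: PC=1 idx=1 pred=T actual=T -> ctr[1]=3
Ev 11: PC=2 idx=0 pred=T actual=T -> ctr[0]=3
Ev 12: PC=2 idx=0 pred=T actual=N -> ctr[0]=2
Ev 13: PC=2 idx=0 pred=T actual=T -> ctr[0]=3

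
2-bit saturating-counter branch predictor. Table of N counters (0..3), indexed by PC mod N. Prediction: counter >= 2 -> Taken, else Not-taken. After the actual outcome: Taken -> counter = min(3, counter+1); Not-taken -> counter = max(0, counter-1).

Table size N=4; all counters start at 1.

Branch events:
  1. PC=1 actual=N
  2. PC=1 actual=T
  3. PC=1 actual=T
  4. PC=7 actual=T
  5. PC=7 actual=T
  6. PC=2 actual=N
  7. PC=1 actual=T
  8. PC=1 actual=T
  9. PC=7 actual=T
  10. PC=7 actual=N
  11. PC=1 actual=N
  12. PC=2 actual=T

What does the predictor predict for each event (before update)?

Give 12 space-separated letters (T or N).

Answer: N N N N T N T T T T T N

Derivation:
Ev 1: PC=1 idx=1 pred=N actual=N -> ctr[1]=0
Ev 2: PC=1 idx=1 pred=N actual=T -> ctr[1]=1
Ev 3: PC=1 idx=1 pred=N actual=T -> ctr[1]=2
Ev 4: PC=7 idx=3 pred=N actual=T -> ctr[3]=2
Ev 5: PC=7 idx=3 pred=T actual=T -> ctr[3]=3
Ev 6: PC=2 idx=2 pred=N actual=N -> ctr[2]=0
Ev 7: PC=1 idx=1 pred=T actual=T -> ctr[1]=3
Ev 8: PC=1 idx=1 pred=T actual=T -> ctr[1]=3
Ev 9: PC=7 idx=3 pred=T actual=T -> ctr[3]=3
Ev 10: PC=7 idx=3 pred=T actual=N -> ctr[3]=2
Ev 11: PC=1 idx=1 pred=T actual=N -> ctr[1]=2
Ev 12: PC=2 idx=2 pred=N actual=T -> ctr[2]=1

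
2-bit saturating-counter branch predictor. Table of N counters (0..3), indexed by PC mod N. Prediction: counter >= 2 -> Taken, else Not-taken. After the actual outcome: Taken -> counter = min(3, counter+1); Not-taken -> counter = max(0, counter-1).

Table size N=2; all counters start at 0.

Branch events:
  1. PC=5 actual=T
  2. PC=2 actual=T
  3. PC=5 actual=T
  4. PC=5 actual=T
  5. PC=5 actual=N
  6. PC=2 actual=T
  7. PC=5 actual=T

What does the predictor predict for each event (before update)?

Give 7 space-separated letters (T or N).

Ev 1: PC=5 idx=1 pred=N actual=T -> ctr[1]=1
Ev 2: PC=2 idx=0 pred=N actual=T -> ctr[0]=1
Ev 3: PC=5 idx=1 pred=N actual=T -> ctr[1]=2
Ev 4: PC=5 idx=1 pred=T actual=T -> ctr[1]=3
Ev 5: PC=5 idx=1 pred=T actual=N -> ctr[1]=2
Ev 6: PC=2 idx=0 pred=N actual=T -> ctr[0]=2
Ev 7: PC=5 idx=1 pred=T actual=T -> ctr[1]=3

Answer: N N N T T N T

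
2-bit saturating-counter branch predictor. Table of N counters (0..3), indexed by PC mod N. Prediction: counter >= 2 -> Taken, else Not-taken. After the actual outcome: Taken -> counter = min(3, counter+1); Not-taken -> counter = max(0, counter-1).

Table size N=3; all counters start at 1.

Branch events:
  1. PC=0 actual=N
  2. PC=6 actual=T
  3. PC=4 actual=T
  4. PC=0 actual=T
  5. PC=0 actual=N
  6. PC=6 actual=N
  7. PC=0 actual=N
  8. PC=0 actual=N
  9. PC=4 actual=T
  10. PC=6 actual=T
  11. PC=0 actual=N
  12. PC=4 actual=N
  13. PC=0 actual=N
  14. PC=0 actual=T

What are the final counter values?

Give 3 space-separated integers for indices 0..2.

Answer: 1 2 1

Derivation:
Ev 1: PC=0 idx=0 pred=N actual=N -> ctr[0]=0
Ev 2: PC=6 idx=0 pred=N actual=T -> ctr[0]=1
Ev 3: PC=4 idx=1 pred=N actual=T -> ctr[1]=2
Ev 4: PC=0 idx=0 pred=N actual=T -> ctr[0]=2
Ev 5: PC=0 idx=0 pred=T actual=N -> ctr[0]=1
Ev 6: PC=6 idx=0 pred=N actual=N -> ctr[0]=0
Ev 7: PC=0 idx=0 pred=N actual=N -> ctr[0]=0
Ev 8: PC=0 idx=0 pred=N actual=N -> ctr[0]=0
Ev 9: PC=4 idx=1 pred=T actual=T -> ctr[1]=3
Ev 10: PC=6 idx=0 pred=N actual=T -> ctr[0]=1
Ev 11: PC=0 idx=0 pred=N actual=N -> ctr[0]=0
Ev 12: PC=4 idx=1 pred=T actual=N -> ctr[1]=2
Ev 13: PC=0 idx=0 pred=N actual=N -> ctr[0]=0
Ev 14: PC=0 idx=0 pred=N actual=T -> ctr[0]=1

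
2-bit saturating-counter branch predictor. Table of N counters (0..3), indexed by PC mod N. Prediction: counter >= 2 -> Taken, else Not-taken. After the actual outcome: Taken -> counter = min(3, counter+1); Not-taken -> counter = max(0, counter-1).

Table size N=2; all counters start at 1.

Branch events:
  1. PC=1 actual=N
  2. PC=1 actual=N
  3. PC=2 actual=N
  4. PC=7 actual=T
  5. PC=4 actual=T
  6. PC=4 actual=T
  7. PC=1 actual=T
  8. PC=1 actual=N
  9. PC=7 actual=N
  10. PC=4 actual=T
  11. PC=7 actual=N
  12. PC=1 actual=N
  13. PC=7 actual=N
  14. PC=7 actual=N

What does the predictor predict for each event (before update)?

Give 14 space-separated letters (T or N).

Answer: N N N N N N N T N T N N N N

Derivation:
Ev 1: PC=1 idx=1 pred=N actual=N -> ctr[1]=0
Ev 2: PC=1 idx=1 pred=N actual=N -> ctr[1]=0
Ev 3: PC=2 idx=0 pred=N actual=N -> ctr[0]=0
Ev 4: PC=7 idx=1 pred=N actual=T -> ctr[1]=1
Ev 5: PC=4 idx=0 pred=N actual=T -> ctr[0]=1
Ev 6: PC=4 idx=0 pred=N actual=T -> ctr[0]=2
Ev 7: PC=1 idx=1 pred=N actual=T -> ctr[1]=2
Ev 8: PC=1 idx=1 pred=T actual=N -> ctr[1]=1
Ev 9: PC=7 idx=1 pred=N actual=N -> ctr[1]=0
Ev 10: PC=4 idx=0 pred=T actual=T -> ctr[0]=3
Ev 11: PC=7 idx=1 pred=N actual=N -> ctr[1]=0
Ev 12: PC=1 idx=1 pred=N actual=N -> ctr[1]=0
Ev 13: PC=7 idx=1 pred=N actual=N -> ctr[1]=0
Ev 14: PC=7 idx=1 pred=N actual=N -> ctr[1]=0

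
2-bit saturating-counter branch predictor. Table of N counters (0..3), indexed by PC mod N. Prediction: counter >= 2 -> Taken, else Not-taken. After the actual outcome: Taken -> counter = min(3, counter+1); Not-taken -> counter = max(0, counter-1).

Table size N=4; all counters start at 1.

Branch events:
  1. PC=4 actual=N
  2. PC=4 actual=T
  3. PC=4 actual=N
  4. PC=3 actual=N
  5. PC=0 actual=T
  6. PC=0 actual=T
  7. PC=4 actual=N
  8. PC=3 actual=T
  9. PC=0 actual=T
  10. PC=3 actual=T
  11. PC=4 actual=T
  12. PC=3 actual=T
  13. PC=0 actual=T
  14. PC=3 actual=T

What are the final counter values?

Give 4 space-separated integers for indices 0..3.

Answer: 3 1 1 3

Derivation:
Ev 1: PC=4 idx=0 pred=N actual=N -> ctr[0]=0
Ev 2: PC=4 idx=0 pred=N actual=T -> ctr[0]=1
Ev 3: PC=4 idx=0 pred=N actual=N -> ctr[0]=0
Ev 4: PC=3 idx=3 pred=N actual=N -> ctr[3]=0
Ev 5: PC=0 idx=0 pred=N actual=T -> ctr[0]=1
Ev 6: PC=0 idx=0 pred=N actual=T -> ctr[0]=2
Ev 7: PC=4 idx=0 pred=T actual=N -> ctr[0]=1
Ev 8: PC=3 idx=3 pred=N actual=T -> ctr[3]=1
Ev 9: PC=0 idx=0 pred=N actual=T -> ctr[0]=2
Ev 10: PC=3 idx=3 pred=N actual=T -> ctr[3]=2
Ev 11: PC=4 idx=0 pred=T actual=T -> ctr[0]=3
Ev 12: PC=3 idx=3 pred=T actual=T -> ctr[3]=3
Ev 13: PC=0 idx=0 pred=T actual=T -> ctr[0]=3
Ev 14: PC=3 idx=3 pred=T actual=T -> ctr[3]=3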